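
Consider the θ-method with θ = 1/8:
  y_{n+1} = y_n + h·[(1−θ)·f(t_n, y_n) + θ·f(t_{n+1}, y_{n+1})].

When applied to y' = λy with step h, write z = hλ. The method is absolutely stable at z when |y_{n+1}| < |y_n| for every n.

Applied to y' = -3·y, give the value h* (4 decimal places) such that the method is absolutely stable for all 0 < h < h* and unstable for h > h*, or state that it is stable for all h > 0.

On y'=λy, z=hλ:
  y_{n+1} = y_n + z·[7/8·y_n + 1/8·y_{n+1}] ⇒ (1 − 1/8z)y_{n+1} = (1 + 7/8z)y_n
  so R(z) = (1 + 7/8z)/(1 − 1/8z).

Solve |R(x)|<1 on ℝ⁻.
x=-1.06: |R|=0.0640
R=−1: 1+7/8x = −1+1/8x ⇒ -3/4x=2 ⇒ x=2/(-3/4)=-2.6667
Confirm numerically:
  x=-1.824: |R|=0.48534 <1
  x=-1.732: |R|=0.42376 <1
  x=-1.270: |R|=0.09601 <1
  x=-2.862: |R|=1.10790 >1
  x=-2.861: |R|=1.10736 >1
  x=-2.714: |R|=1.02651 >1
Interval (-2.6667, 0).

(-2.6667,0); λ=-3 ⇒ h* = (8/3)/3 = 0.8889.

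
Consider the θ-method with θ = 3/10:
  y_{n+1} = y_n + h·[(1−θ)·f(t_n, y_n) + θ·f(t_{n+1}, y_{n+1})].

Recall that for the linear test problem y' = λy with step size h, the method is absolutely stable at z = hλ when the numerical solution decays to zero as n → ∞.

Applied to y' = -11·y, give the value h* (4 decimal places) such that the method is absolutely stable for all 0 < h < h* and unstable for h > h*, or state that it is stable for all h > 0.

Set f=λy, z=hλ:
  y_{n+1} = y_n + z·[7/10·y_n + 3/10·y_{n+1}] ⇒ (1 − 3/10z)y_{n+1} = (1 + 7/10z)y_n
  ⇒ R(z) = (1 + 7/10z)/(1 − 3/10z).

Solve |R(x)|<1 on ℝ⁻.
x=-1.01: |R|=0.2249
R=−1: 1+7/10x = −1+3/10x ⇒ -2/5x=2 ⇒ x=2/(-2/5)=-5.0000
Confirm numerically:
  x=-4.318: |R|=0.88115 <1
  x=-3.701: |R|=0.75378 <1
  x=-3.016: |R|=0.58337 <1
  x=-2.312: |R|=0.36514 <1
  x=-5.506: |R|=1.07633 >1
  x=-5.502: |R|=1.07576 >1
Interval (-5.0000, 0).

(-5.0000,0); λ=-11 ⇒ h* = (5)/11 = 0.4545.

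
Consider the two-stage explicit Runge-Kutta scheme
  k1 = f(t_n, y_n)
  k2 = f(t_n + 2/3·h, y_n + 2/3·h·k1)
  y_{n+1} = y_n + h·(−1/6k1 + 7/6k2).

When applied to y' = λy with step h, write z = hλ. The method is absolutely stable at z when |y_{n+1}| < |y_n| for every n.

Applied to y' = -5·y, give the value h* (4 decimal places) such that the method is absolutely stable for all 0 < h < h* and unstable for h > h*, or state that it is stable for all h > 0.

(-1.2857,0); λ=-5 ⇒ h* = (9/7)/5 = 0.2571.

Test eqn y'=λy, z=hλ:
  k1=λy_n ⇒ h·k1=z·y_n;  k2=λ(1+2/3z)y_n ⇒ h·k2=z(1+2/3z)y_n
  y_{n+1}/y_n = 1 − 1/6z + 7/6z(1+2/3z) = 1 + z + 7/9z²
  so R(z) = 1 + z + 7/9z².

Need |R(x)|<1, x<0.
x=-0.51: |R|=0.6923
R=1: x+7/9x²=0 ⇒ x=−9/7=-1.2857; min R=1−1/(4·7/9)=0.6786>−1
Confirm numerically:
  x=-0.975: |R|=0.76438 <1
  x=-0.835: |R|=0.70729 <1
  x=-0.549: |R|=0.68542 <1
  x=-1.870: |R|=1.84981 >1
  x=-1.454: |R|=1.19031 >1
Stable set (-1.2857, 0).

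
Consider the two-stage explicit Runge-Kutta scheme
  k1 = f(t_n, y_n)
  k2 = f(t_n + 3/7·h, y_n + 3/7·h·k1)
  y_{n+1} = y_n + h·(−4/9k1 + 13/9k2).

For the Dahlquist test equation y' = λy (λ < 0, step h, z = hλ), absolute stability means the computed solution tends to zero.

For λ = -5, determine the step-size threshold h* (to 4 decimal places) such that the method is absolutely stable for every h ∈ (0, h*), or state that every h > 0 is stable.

(-1.6154,0); λ=-5 ⇒ h* = (21/13)/5 = 0.3231.

With y'=λy (z=hλ):
  k1=λy_n ⇒ h·k1=z·y_n;  k2=λ(1+3/7z)y_n ⇒ h·k2=z(1+3/7z)y_n
  y_{n+1}/y_n = 1 − 4/9z + 13/9z(1+3/7z) = 1 + z + 13/21z²
  R(z) = 1 + z + 13/21z².

Find x<0 with |R(x)|<1.
x=-0.95: |R|=0.6087
R=1: x+13/21x²=0 ⇒ x=−21/13=-1.6154; min R=1−1/(4·13/21)=0.5962>−1
Confirm numerically:
  x=-1.265: |R|=0.72562 <1
  x=-1.186: |R|=0.68475 <1
  x=-1.131: |R|=0.66086 <1
  x=-0.856: |R|=0.59760 <1
  x=-1.994: |R|=1.46736 >1
  x=-1.822: |R|=1.23304 >1
  x=-1.649: |R|=1.03431 >1
Stable set (-1.6154, 0).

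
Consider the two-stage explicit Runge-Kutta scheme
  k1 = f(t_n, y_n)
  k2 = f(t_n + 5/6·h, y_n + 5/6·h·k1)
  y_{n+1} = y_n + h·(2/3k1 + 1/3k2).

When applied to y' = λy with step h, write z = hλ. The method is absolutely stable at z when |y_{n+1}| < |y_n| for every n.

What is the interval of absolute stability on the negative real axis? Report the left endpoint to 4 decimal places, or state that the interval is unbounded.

Test eqn y'=λy, z=hλ:
  k1=λy_n ⇒ h·k1=z·y_n;  k2=λ(1+5/6z)y_n ⇒ h·k2=z(1+5/6z)y_n
  y_{n+1}/y_n = 1 + 2/3z + 1/3z(1+5/6z) = 1 + z + 5/18z²
  ⇒ R(z) = 1 + z + 5/18z².

Find x<0 with |R(x)|<1.
x=-1.14: |R|=0.2210
R=1: x+5/18x²=0 ⇒ x=−18/5=-3.6000; min R=1−1/(4·5/18)=0.1000>−1
Confirm numerically:
  x=-3.349: |R|=0.76650 <1
  x=-1.687: |R|=0.10355 <1
  x=-1.541: |R|=0.11863 <1
  x=-1.509: |R|=0.12352 <1
  x=-3.877: |R|=1.29831 >1
  x=-3.871: |R|=1.29140 >1
  x=-3.624: |R|=1.02416 >1
So |R|<1 on (-3.6000, 0).

z∈(-3.6000,0).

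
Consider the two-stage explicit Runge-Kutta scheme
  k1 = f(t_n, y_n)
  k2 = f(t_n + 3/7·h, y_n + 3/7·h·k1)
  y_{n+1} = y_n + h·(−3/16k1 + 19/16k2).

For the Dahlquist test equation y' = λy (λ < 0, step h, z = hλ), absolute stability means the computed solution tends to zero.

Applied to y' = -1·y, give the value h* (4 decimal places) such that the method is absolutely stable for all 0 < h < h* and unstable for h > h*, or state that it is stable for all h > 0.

On y'=λy, z=hλ:
  k1=λy_n ⇒ h·k1=z·y_n;  k2=λ(1+3/7z)y_n ⇒ h·k2=z(1+3/7z)y_n
  y_{n+1}/y_n = 1 − 3/16z + 19/16z(1+3/7z) = 1 + z + 57/112z²
  ⇒ R(z) = 1 + z + 57/112z².

Need |R(x)|<1, x<0.
x=-0.3: |R|=0.7458
R=1: x+57/112x²=0 ⇒ x=−112/57=-1.9649; min R=1−1/(4·57/112)=0.5088>−1
Confirm numerically:
  x=-1.429: |R|=0.61025 <1
  x=-1.269: |R|=0.55056 <1
  x=-1.144: |R|=0.52205 <1
  x=-2.528: |R|=1.72445 >1
  x=-2.095: |R|=1.13870 >1
Interval (-1.9649, 0).

(-1.9649,0); λ=-1 ⇒ h* = (112/57)/1 = 1.9649.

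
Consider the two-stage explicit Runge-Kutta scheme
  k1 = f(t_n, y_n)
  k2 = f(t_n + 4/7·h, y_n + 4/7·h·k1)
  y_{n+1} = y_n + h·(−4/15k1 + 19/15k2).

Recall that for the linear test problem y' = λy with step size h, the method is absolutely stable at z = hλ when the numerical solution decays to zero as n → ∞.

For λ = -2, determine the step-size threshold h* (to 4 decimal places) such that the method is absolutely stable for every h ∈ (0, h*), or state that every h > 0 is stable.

(-1.3816,0); λ=-2 ⇒ h* = (105/76)/2 = 0.6908.

With y'=λy (z=hλ):
  k1=λy_n ⇒ h·k1=z·y_n;  k2=λ(1+4/7z)y_n ⇒ h·k2=z(1+4/7z)y_n
  y_{n+1}/y_n = 1 − 4/15z + 19/15z(1+4/7z) = 1 + z + 76/105z²
  R(z) = 1 + z + 76/105z².

Boundary: |R(x)|=1, x<0.
x=-0.95: |R|=0.7032
R=1: x+76/105x²=0 ⇒ x=−105/76=-1.3816; min R=1−1/(4·76/105)=0.6546>−1
Confirm numerically:
  x=-1.267: |R|=0.89492 <1
  x=-1.038: |R|=0.74186 <1
  x=-0.631: |R|=0.65719 <1
  x=-1.903: |R|=1.71821 >1
  x=-1.804: |R|=1.55158 >1
  x=-1.786: |R|=1.52280 >1
Stable set (-1.3816, 0).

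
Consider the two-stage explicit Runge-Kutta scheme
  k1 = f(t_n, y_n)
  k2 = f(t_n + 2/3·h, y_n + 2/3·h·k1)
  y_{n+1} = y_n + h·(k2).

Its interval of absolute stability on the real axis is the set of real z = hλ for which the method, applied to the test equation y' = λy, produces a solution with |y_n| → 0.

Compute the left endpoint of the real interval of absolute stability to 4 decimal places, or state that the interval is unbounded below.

left endpoint -1.5000.

On y'=λy, z=hλ:
  k1=λy_n ⇒ h·k1=z·y_n;  k2=λ(1+2/3z)y_n ⇒ h·k2=z(1+2/3z)y_n
  y_{n+1}/y_n = 1 + z(1+2/3z) = 1 + z + 2/3z²
  ⇒ R(z) = 1 + z + 2/3z².

Boundary: |R(x)|=1, x<0.
x=-1.15: |R|=0.7317
R=1: x+2/3x²=0 ⇒ x=−3/2=-1.5000; min R=1−1/(4·2/3)=0.6250>−1
Confirm numerically:
  x=-1.322: |R|=0.84312 <1
  x=-1.247: |R|=0.78967 <1
  x=-1.028: |R|=0.67652 <1
  x=-0.800: |R|=0.62667 <1
  x=-1.953: |R|=1.58981 >1
  x=-1.916: |R|=1.53137 >1
  x=-1.686: |R|=1.20906 >1
Stable set (-1.5000, 0).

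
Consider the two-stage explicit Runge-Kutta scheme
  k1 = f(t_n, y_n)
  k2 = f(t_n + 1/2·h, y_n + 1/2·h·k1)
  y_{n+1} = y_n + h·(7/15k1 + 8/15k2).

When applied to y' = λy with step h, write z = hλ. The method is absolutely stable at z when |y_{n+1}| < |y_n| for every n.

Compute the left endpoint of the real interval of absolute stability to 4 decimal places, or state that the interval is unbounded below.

left endpoint -3.7500.

With y'=λy (z=hλ):
  k1=λy_n ⇒ h·k1=z·y_n;  k2=λ(1+1/2z)y_n ⇒ h·k2=z(1+1/2z)y_n
  y_{n+1}/y_n = 1 + 7/15z + 8/15z(1+1/2z) = 1 + z + 4/15z²
  so R(z) = 1 + z + 4/15z².

Need |R(x)|<1, x<0.
x=-0.77: |R|=0.3881
R=1: x+4/15x²=0 ⇒ x=−15/4=-3.7500; min R=1−1/(4·4/15)=0.0625>−1
Confirm numerically:
  x=-3.460: |R|=0.73243 <1
  x=-3.400: |R|=0.68267 <1
  x=-2.939: |R|=0.36439 <1
  x=-4.199: |R|=1.50276 >1
  x=-3.880: |R|=1.13451 >1
Interval (-3.7500, 0).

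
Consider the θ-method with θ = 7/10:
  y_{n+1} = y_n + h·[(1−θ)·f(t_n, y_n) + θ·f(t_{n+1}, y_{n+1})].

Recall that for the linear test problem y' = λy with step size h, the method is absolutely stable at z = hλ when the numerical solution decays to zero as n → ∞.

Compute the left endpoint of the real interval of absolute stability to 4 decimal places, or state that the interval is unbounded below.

unbounded; (−∞, 0).

With y'=λy (z=hλ):
  y_{n+1} = y_n + z·[3/10·y_n + 7/10·y_{n+1}] ⇒ (1 − 7/10z)y_{n+1} = (1 + 3/10z)y_n
  Hence R(z) = (1 + 3/10z)/(1 − 7/10z).

Boundary: |R(x)|=1, x<0.
x=-0.44: |R|=0.6636
x=-2: |R|=0.1667
x=-10: |R|=0.2500
x=-100: |R|=0.4085
θ=7/10≥1/2 ⇒ |1+3/10x|<|1−7/10x| ∀x<0 ⇒ stable on all of ℝ⁻.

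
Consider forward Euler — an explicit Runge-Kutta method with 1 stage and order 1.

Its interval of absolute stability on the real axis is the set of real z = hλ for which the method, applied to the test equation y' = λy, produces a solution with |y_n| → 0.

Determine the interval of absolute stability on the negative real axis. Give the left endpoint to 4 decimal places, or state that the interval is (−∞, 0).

z∈(-2.0000,0).

Test eqn y'=λy, z=hλ:
  order 1, 1-stage ⇒ R(z)=1+z
  (e.g. R(-1.2)=-0.20000, |R|=0.20000)

Boundary: |R(x)|=1, x<0.
x=-1.2: |R|=0.2000
|R(-2.34)|=1.3400 |R(-1.3)|=0.3000 |R(-0.64)|=0.3600
Bisect:
  x_lo=-2.8910 |R|=1.8910  x_hi=-0.1419 |R|=0.8581
  mid=-1.51646 |R|=0.51646 →hi
  mid=-2.20373 |R|=1.20373 →lo
  mid=-1.86010 |R|=0.86010 →hi
  mid=-2.03192 |R|=1.03192 →lo
  mid=-1.94601 |R|=0.94601 →hi
  mid=-1.98896 |R|=0.98896 →hi
  mid=-2.01044 |R|=1.01044 →lo
  mid=-1.99970 |R|=0.99970 →hi
  ...
  [-2.00004,-1.99987] ⇒ x*=-2.0000
So |R|<1 on (-2.0000, 0).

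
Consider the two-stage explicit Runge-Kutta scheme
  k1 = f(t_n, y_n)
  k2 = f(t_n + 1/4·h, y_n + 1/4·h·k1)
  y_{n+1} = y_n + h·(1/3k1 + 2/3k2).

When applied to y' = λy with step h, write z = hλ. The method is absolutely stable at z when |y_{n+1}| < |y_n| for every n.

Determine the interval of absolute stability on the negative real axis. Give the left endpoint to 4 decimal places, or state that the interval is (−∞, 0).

Test eqn y'=λy, z=hλ:
  k1=λy_n ⇒ h·k1=z·y_n;  k2=λ(1+1/4z)y_n ⇒ h·k2=z(1+1/4z)y_n
  y_{n+1}/y_n = 1 + 1/3z + 2/3z(1+1/4z) = 1 + z + 1/6z²
  R(z) = 1 + z + 1/6z².

Find x<0 with |R(x)|<1.
x=-1.12: |R|=0.0891
R=1: x+1/6x²=0 ⇒ x=−6=-6.0000; min R=1−1/(4·1/6)=-0.5000>−1
Confirm numerically:
  x=-3.258: |R|=0.48891 <1
  x=-3.218: |R|=0.49208 <1
  x=-2.897: |R|=0.49823 <1
  x=-6.345: |R|=1.36484 >1
  x=-6.166: |R|=1.17059 >1
So |R|<1 on (-6.0000, 0).

(-6.0000, 0).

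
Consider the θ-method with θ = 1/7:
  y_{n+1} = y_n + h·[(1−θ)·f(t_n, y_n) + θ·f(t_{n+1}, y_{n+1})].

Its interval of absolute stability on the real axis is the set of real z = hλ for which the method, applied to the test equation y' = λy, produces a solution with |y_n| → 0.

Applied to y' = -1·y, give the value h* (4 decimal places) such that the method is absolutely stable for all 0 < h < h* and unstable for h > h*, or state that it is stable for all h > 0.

(-2.8000,0); λ=-1 ⇒ h* = (14/5)/1 = 2.8000.

With y'=λy (z=hλ):
  y_{n+1} = y_n + z·[6/7·y_n + 1/7·y_{n+1}] ⇒ (1 − 1/7z)y_{n+1} = (1 + 6/7z)y_n
  Hence R(z) = (1 + 6/7z)/(1 − 1/7z).

Find x<0 with |R(x)|<1.
x=-1.3: |R|=0.0964
R=−1: 1+6/7x = −1+1/7x ⇒ -5/7x=2 ⇒ x=2/(-5/7)=-2.8000
Confirm numerically:
  x=-2.722: |R|=0.95988 <1
  x=-1.864: |R|=0.47202 <1
  x=-1.720: |R|=0.38073 <1
  x=-1.656: |R|=0.33919 <1
  x=-3.377: |R|=1.27802 >1
  x=-3.178: |R|=1.18569 >1
  x=-2.858: |R|=1.02942 >1
Stable set (-2.8000, 0).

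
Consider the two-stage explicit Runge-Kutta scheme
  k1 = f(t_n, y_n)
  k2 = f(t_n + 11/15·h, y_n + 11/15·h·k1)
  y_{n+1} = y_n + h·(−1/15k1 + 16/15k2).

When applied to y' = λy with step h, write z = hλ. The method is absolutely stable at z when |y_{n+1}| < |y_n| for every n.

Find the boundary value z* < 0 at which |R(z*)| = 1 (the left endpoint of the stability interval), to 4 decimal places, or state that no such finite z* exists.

With y'=λy (z=hλ):
  k1=λy_n ⇒ h·k1=z·y_n;  k2=λ(1+11/15z)y_n ⇒ h·k2=z(1+11/15z)y_n
  y_{n+1}/y_n = 1 − 1/15z + 16/15z(1+11/15z) = 1 + z + 176/225z²
  ⇒ R(z) = 1 + z + 176/225z².

Find x<0 with |R(x)|<1.
x=-1.63: |R|=1.4483
R=1: x+176/225x²=0 ⇒ x=−225/176=-1.2784; min R=1−1/(4·176/225)=0.6804>−1
Confirm numerically:
  x=-1.108: |R|=0.85231 <1
  x=-1.015: |R|=0.79086 <1
  x=-0.880: |R|=0.72575 <1
  x=-0.621: |R|=0.68066 <1
  x=-1.607: |R|=1.41305 >1
  x=-1.303: |R|=1.02506 >1
So |R|<1 on (-1.2784, 0).

z* = -1.2784.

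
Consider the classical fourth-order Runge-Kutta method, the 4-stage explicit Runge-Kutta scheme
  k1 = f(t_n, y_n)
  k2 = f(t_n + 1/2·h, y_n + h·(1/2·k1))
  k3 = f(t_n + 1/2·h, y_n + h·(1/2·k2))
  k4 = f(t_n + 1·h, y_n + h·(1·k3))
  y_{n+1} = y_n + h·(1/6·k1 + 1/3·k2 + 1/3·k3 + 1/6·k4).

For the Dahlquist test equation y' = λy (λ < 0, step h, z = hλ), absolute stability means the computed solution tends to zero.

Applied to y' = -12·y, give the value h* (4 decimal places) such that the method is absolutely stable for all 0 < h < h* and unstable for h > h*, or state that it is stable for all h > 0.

On y'=λy, z=hλ:
  order 4, 4-stage ⇒ R(z)=1+z+z^2/2+z^3/6+z^4/24
  (e.g. R(-1.54)=0.27144, |R|=0.27144)

Boundary: |R(x)|=1, x<0.
x=-1.54: |R|=0.2714
|R(-1.85)|=0.2940 |R(-1.56)|=0.2708 |R(-0.7)|=0.4978
Bisect:
  x_lo=-3.2362 |R|=1.9216  x_hi=-0.1405 |R|=0.8689
  mid=-1.68834 |R|=0.27336 →hi
  mid=-2.46225 |R|=0.61262 →hi
  mid=-2.84921 |R|=1.10073 →lo
  mid=-2.65573 |R|=0.82160 →hi
  mid=-2.75247 |R|=0.95164 →hi
  mid=-2.80084 |R|=1.02370 →lo
  mid=-2.77666 |R|=0.98706 →hi
  ...
  [-2.78535,-2.78516] ⇒ x*=-2.7853
Stable set (-2.7853, 0).

(-2.7853,0); λ=-12 ⇒ h* = 0.2321.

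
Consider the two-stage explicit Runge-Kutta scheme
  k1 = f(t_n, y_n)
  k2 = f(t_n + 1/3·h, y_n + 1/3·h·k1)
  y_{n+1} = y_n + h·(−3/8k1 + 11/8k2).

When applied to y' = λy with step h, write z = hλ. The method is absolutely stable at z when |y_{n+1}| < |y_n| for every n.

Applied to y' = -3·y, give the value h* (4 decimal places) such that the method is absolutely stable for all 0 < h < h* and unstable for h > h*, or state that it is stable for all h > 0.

Set f=λy, z=hλ:
  k1=λy_n ⇒ h·k1=z·y_n;  k2=λ(1+1/3z)y_n ⇒ h·k2=z(1+1/3z)y_n
  y_{n+1}/y_n = 1 − 3/8z + 11/8z(1+1/3z) = 1 + z + 11/24z²
  ⇒ R(z) = 1 + z + 11/24z².

Need |R(x)|<1, x<0.
x=-1.17: |R|=0.4574
R=1: x+11/24x²=0 ⇒ x=−24/11=-2.1818; min R=1−1/(4·11/24)=0.4545>−1
Confirm numerically:
  x=-1.973: |R|=0.81117 <1
  x=-1.269: |R|=0.46908 <1
  x=-1.120: |R|=0.45493 <1
  x=-2.744: |R|=1.70704 >1
  x=-2.726: |R|=1.67991 >1
  x=-2.253: |R|=1.07350 >1
Stable set (-2.1818, 0).

(-2.1818,0); λ=-3 ⇒ h* = (24/11)/3 = 0.7273.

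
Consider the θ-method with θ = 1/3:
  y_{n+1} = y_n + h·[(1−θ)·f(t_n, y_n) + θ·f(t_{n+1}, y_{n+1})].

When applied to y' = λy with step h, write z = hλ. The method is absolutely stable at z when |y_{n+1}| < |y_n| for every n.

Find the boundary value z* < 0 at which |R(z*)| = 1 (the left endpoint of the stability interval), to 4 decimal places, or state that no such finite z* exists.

left endpoint -6.0000.

Test eqn y'=λy, z=hλ:
  y_{n+1} = y_n + z·[2/3·y_n + 1/3·y_{n+1}] ⇒ (1 − 1/3z)y_{n+1} = (1 + 2/3z)y_n
  R(z) = (1 + 2/3z)/(1 − 1/3z).

Find x<0 with |R(x)|<1.
x=-0.55: |R|=0.5352
R=−1: 1+2/3x = −1+1/3x ⇒ -1/3x=2 ⇒ x=2/(-1/3)=-6.0000
Confirm numerically:
  x=-5.627: |R|=0.95676 <1
  x=-4.556: |R|=0.80889 <1
  x=-4.291: |R|=0.76560 <1
  x=-4.168: |R|=0.74442 <1
  x=-6.528: |R|=1.05542 >1
  x=-6.086: |R|=1.00947 >1
Interval (-6.0000, 0).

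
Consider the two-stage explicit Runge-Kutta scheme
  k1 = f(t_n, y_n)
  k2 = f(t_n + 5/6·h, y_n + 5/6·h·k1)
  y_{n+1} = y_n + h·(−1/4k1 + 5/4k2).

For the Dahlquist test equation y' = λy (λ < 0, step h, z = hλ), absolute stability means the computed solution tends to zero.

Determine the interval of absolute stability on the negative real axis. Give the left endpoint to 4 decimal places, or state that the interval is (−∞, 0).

z∈(-0.9600,0).

Set f=λy, z=hλ:
  k1=λy_n ⇒ h·k1=z·y_n;  k2=λ(1+5/6z)y_n ⇒ h·k2=z(1+5/6z)y_n
  y_{n+1}/y_n = 1 − 1/4z + 5/4z(1+5/6z) = 1 + z + 25/24z²
  ⇒ R(z) = 1 + z + 25/24z².

Solve |R(x)|<1 on ℝ⁻.
x=-1.09: |R|=1.1476
R=1: x+25/24x²=0 ⇒ x=−24/25=-0.9600; min R=1−1/(4·25/24)=0.7600>−1
Confirm numerically:
  x=-0.759: |R|=0.84108 <1
  x=-0.683: |R|=0.80293 <1
  x=-0.659: |R|=0.79338 <1
  x=-0.657: |R|=0.79263 <1
  x=-1.551: |R|=1.95483 >1
  x=-1.308: |R|=1.47415 >1
  x=-1.057: |R|=1.10680 >1
Interval (-0.9600, 0).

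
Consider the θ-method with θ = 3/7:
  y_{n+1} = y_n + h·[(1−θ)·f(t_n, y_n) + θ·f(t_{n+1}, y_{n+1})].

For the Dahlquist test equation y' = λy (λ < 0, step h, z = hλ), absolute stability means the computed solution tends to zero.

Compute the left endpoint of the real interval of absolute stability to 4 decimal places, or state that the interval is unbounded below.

Set f=λy, z=hλ:
  y_{n+1} = y_n + z·[4/7·y_n + 3/7·y_{n+1}] ⇒ (1 − 3/7z)y_{n+1} = (1 + 4/7z)y_n
  Hence R(z) = (1 + 4/7z)/(1 − 3/7z).

Find x<0 with |R(x)|<1.
x=-0.54: |R|=0.5615
R=−1: 1+4/7x = −1+3/7x ⇒ -1/7x=2 ⇒ x=2/(-1/7)=-14.0000
Confirm numerically:
  x=-9.151: |R|=0.85926 <1
  x=-8.225: |R|=0.81768 <1
  x=-7.281: |R|=0.76705 <1
  x=-7.001: |R|=0.75006 <1
  x=-14.557: |R|=1.01099 >1
  x=-14.530: |R|=1.01048 >1
  x=-14.214: |R|=1.00431 >1
Stable set (-14.0000, 0).

left endpoint -14.0000.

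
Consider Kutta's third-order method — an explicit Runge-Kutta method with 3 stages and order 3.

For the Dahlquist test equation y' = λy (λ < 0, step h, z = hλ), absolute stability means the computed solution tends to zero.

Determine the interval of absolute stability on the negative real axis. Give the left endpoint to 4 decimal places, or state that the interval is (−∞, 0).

(-2.5127, 0).

On y'=λy, z=hλ:
  order 3, 3-stage ⇒ R(z)=1+z+z^2/2+z^3/6
  (e.g. R(-0.4)=0.66933, |R|=0.66933)

Solve |R(x)|<1 on ℝ⁻.
x=-0.4: |R|=0.6693
|R(-2.83)|=1.6031 |R(-2.73)|=1.3946 |R(-1.88)|=0.2202
Bisect:
  x_lo=-2.9449 |R|=1.8653  x_hi=-0.1591 |R|=0.8529
  mid=-1.55202 |R|=0.02929 →hi
  mid=-2.24848 |R|=0.61524 →hi
  mid=-2.59671 |R|=1.14348 →lo
  mid=-2.42259 |R|=0.85780 →hi
  mid=-2.50965 |R|=0.99492 →hi
  mid=-2.55318 |R|=1.06773 →lo
  mid=-2.53141 |R|=1.03096 →lo
  mid=-2.52053 |R|=1.01285 →lo
  mid=-2.51509 |R|=1.00386 →lo
  ...
  [-2.51288,-2.51271] ⇒ x*=-2.5127
Stable set (-2.5127, 0).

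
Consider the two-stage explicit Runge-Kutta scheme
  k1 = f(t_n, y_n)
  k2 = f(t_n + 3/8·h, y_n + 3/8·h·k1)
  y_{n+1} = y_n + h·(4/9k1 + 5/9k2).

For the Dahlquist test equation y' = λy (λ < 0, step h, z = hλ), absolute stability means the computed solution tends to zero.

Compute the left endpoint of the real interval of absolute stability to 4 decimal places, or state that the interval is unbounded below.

On y'=λy, z=hλ:
  k1=λy_n ⇒ h·k1=z·y_n;  k2=λ(1+3/8z)y_n ⇒ h·k2=z(1+3/8z)y_n
  y_{n+1}/y_n = 1 + 4/9z + 5/9z(1+3/8z) = 1 + z + 5/24z²
  Hence R(z) = 1 + z + 5/24z².

Find x<0 with |R(x)|<1.
x=-0.81: |R|=0.3267
R=1: x+5/24x²=0 ⇒ x=−24/5=-4.8000; min R=1−1/(4·5/24)=-0.2000>−1
Confirm numerically:
  x=-4.424: |R|=0.65345 <1
  x=-3.653: |R|=0.12709 <1
  x=-3.310: |R|=0.02748 <1
  x=-2.186: |R|=0.19046 <1
  x=-5.278: |R|=1.52560 >1
  x=-4.843: |R|=1.04339 >1
Interval (-4.8000, 0).

z* = -4.8000.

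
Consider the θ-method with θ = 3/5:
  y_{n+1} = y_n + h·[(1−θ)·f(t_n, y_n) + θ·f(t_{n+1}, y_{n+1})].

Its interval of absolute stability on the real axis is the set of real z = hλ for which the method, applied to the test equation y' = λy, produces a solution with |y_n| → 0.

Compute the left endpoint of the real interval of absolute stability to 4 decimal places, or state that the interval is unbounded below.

(−∞, 0) — no finite endpoint.

With y'=λy (z=hλ):
  y_{n+1} = y_n + z·[2/5·y_n + 3/5·y_{n+1}] ⇒ (1 − 3/5z)y_{n+1} = (1 + 2/5z)y_n
  Hence R(z) = (1 + 2/5z)/(1 − 3/5z).

Find x<0 with |R(x)|<1.
x=-1.56: |R|=0.1942
x=-2: |R|=0.0909
x=-10: |R|=0.4286
x=-100: |R|=0.6393
θ=3/5≥1/2 ⇒ |1+2/5x|<|1−3/5x| ∀x<0 ⇒ interval (−∞,0).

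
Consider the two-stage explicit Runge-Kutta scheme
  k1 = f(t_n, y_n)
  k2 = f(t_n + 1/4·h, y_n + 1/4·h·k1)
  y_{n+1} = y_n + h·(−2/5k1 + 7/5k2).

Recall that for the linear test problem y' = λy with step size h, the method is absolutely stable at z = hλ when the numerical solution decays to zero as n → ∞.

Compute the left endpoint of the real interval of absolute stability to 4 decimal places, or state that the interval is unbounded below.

With y'=λy (z=hλ):
  k1=λy_n ⇒ h·k1=z·y_n;  k2=λ(1+1/4z)y_n ⇒ h·k2=z(1+1/4z)y_n
  y_{n+1}/y_n = 1 − 2/5z + 7/5z(1+1/4z) = 1 + z + 7/20z²
  Hence R(z) = 1 + z + 7/20z².

Solve |R(x)|<1 on ℝ⁻.
x=-0.74: |R|=0.4517
R=1: x+7/20x²=0 ⇒ x=−20/7=-2.8571; min R=1−1/(4·7/20)=0.2857>−1
Confirm numerically:
  x=-2.443: |R|=0.64589 <1
  x=-1.384: |R|=0.28641 <1
  x=-1.361: |R|=0.28731 <1
  x=-3.366: |R|=1.59948 >1
  x=-3.052: |R|=1.20815 >1
Interval (-2.8571, 0).

left endpoint -2.8571.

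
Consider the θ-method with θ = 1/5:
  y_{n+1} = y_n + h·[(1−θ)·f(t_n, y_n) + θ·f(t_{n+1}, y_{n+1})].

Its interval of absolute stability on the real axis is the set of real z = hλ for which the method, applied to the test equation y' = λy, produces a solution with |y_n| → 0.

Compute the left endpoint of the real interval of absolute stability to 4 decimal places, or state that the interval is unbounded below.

Test eqn y'=λy, z=hλ:
  y_{n+1} = y_n + z·[4/5·y_n + 1/5·y_{n+1}] ⇒ (1 − 1/5z)y_{n+1} = (1 + 4/5z)y_n
  ⇒ R(z) = (1 + 4/5z)/(1 − 1/5z).

Boundary: |R(x)|=1, x<0.
x=-1.63: |R|=0.2293
R=−1: 1+4/5x = −1+1/5x ⇒ -3/5x=2 ⇒ x=2/(-3/5)=-3.3333
Confirm numerically:
  x=-3.039: |R|=0.89016 <1
  x=-2.832: |R|=0.80797 <1
  x=-2.543: |R|=0.68567 <1
  x=-2.132: |R|=0.49467 <1
  x=-3.703: |R|=1.12743 >1
  x=-3.398: |R|=1.02310 >1
So |R|<1 on (-3.3333, 0).

left endpoint -3.3333.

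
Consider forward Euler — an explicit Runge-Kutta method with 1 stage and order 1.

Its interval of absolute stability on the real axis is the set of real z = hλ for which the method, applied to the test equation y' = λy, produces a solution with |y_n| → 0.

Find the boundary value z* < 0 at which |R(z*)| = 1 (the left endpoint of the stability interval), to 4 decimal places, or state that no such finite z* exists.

left endpoint -2.0000.

With y'=λy (z=hλ):
  order 1, 1-stage ⇒ R(z)=1+z
  (e.g. R(-1.67)=-0.67000, |R|=0.67000)

Find x<0 with |R(x)|<1.
x=-1.67: |R|=0.6700
|R(-1.47)|=0.4700 |R(-0.9)|=0.1000 |R(-0.71)|=0.2900
Bisect:
  x_lo=-2.3534 |R|=1.3534  x_hi=-0.1463 |R|=0.8537
  mid=-1.24983 |R|=0.24983 →hi
  mid=-1.80161 |R|=0.80161 →hi
  mid=-2.07749 |R|=1.07749 →lo
  mid=-1.93955 |R|=0.93955 →hi
  mid=-2.00852 |R|=1.00852 →lo
  mid=-1.97404 |R|=0.97404 →hi
  mid=-1.99128 |R|=0.99128 →hi
  mid=-1.99990 |R|=0.99990 →hi
  ...
  [-2.00004,-1.99990] ⇒ x*=-2.0000
So |R|<1 on (-2.0000, 0).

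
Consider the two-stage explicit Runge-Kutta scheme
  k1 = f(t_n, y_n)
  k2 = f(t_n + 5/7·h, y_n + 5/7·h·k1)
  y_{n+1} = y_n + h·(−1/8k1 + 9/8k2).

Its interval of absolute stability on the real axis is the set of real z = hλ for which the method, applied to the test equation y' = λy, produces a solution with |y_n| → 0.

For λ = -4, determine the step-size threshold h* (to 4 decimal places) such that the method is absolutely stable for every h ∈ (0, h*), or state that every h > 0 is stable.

On y'=λy, z=hλ:
  k1=λy_n ⇒ h·k1=z·y_n;  k2=λ(1+5/7z)y_n ⇒ h·k2=z(1+5/7z)y_n
  y_{n+1}/y_n = 1 − 1/8z + 9/8z(1+5/7z) = 1 + z + 45/56z²
  so R(z) = 1 + z + 45/56z².

Need |R(x)|<1, x<0.
x=-0.47: |R|=0.7075
R=1: x+45/56x²=0 ⇒ x=−56/45=-1.2444; min R=1−1/(4·45/56)=0.6889>−1
Confirm numerically:
  x=-1.080: |R|=0.85729 <1
  x=-0.937: |R|=0.76851 <1
  x=-0.663: |R|=0.69023 <1
  x=-1.600: |R|=1.45714 >1
  x=-1.468: |R|=1.26372 >1
Stable set (-1.2444, 0).

(-1.2444,0); λ=-4 ⇒ h* = (56/45)/4 = 0.3111.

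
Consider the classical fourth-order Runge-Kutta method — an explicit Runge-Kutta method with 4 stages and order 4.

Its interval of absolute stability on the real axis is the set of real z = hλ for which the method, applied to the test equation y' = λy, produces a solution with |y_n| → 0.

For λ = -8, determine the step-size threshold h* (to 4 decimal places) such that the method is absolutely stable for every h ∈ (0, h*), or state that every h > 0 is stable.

Test eqn y'=λy, z=hλ:
  order 4, 4-stage ⇒ R(z)=1+z+z^2/2+z^3/6+z^4/24
  (e.g. R(-1.1)=0.34417, |R|=0.34417)

Find x<0 with |R(x)|<1.
x=-1.1: |R|=0.3442
|R(-1.99)|=0.3300 |R(-1.12)|=0.3386 |R(-0.76)|=0.4695
Bisect:
  x_lo=-3.3083 |R|=2.1207  x_hi=-0.2344 |R|=0.7911
  mid=-1.77135 |R|=0.28138 →hi
  mid=-2.53985 |R|=0.68876 →hi
  mid=-2.92410 |R|=1.23025 →lo
  mid=-2.73197 |R|=0.92254 →hi
  mid=-2.82803 |R|=1.06638 →lo
  mid=-2.78000 |R|=0.99205 →hi
  mid=-2.80402 |R|=1.02860 →lo
  mid=-2.79201 |R|=1.01018 →lo
  mid=-2.78601 |R|=1.00108 →lo
  mid=-2.78301 |R|=0.99656 →hi
  ...
  [-2.78544,-2.78526] ⇒ x*=-2.7853
Stable set (-2.7853, 0).

(-2.7853,0); λ=-8 ⇒ h* = 0.3482.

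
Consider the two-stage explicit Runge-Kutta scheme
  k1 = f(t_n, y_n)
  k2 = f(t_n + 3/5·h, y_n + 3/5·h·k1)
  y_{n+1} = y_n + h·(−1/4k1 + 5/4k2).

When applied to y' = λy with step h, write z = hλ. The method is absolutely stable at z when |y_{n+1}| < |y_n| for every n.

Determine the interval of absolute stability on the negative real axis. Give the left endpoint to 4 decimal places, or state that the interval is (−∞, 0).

On y'=λy, z=hλ:
  k1=λy_n ⇒ h·k1=z·y_n;  k2=λ(1+3/5z)y_n ⇒ h·k2=z(1+3/5z)y_n
  y_{n+1}/y_n = 1 − 1/4z + 5/4z(1+3/5z) = 1 + z + 3/4z²
  Hence R(z) = 1 + z + 3/4z².

Boundary: |R(x)|=1, x<0.
x=-1.25: |R|=0.9219
R=1: x+3/4x²=0 ⇒ x=−4/3=-1.3333; min R=1−1/(4·3/4)=0.6667>−1
Confirm numerically:
  x=-1.220: |R|=0.89630 <1
  x=-0.744: |R|=0.67115 <1
  x=-0.731: |R|=0.66977 <1
  x=-0.723: |R|=0.66905 <1
  x=-1.692: |R|=1.45515 >1
  x=-1.653: |R|=1.39631 >1
  x=-1.483: |R|=1.16647 >1
So |R|<1 on (-1.3333, 0).

(-1.3333, 0).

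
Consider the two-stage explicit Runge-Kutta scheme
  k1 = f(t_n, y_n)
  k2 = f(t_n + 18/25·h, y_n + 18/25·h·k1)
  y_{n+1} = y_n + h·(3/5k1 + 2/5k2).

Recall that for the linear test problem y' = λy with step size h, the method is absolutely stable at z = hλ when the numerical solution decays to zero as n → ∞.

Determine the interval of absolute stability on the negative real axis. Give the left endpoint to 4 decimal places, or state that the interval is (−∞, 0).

On y'=λy, z=hλ:
  k1=λy_n ⇒ h·k1=z·y_n;  k2=λ(1+18/25z)y_n ⇒ h·k2=z(1+18/25z)y_n
  y_{n+1}/y_n = 1 + 3/5z + 2/5z(1+18/25z) = 1 + z + 36/125z²
  ⇒ R(z) = 1 + z + 36/125z².

Boundary: |R(x)|=1, x<0.
x=-1.22: |R|=0.2087
R=1: x+36/125x²=0 ⇒ x=−125/36=-3.4722; min R=1−1/(4·36/125)=0.1319>−1
Confirm numerically:
  x=-3.118: |R|=0.68191 <1
  x=-1.924: |R|=0.14211 <1
  x=-1.917: |R|=0.14137 <1
  x=-4.064: |R|=1.69264 >1
  x=-3.690: |R|=1.23144 >1
  x=-3.507: |R|=1.03513 >1
Interval (-3.4722, 0).

(-3.4722, 0).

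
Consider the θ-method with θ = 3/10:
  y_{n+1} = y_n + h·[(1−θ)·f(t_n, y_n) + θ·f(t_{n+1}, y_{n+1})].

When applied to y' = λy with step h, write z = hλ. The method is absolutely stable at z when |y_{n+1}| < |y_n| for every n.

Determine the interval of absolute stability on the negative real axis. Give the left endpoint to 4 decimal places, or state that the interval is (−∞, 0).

(-5.0000, 0).

With y'=λy (z=hλ):
  y_{n+1} = y_n + z·[7/10·y_n + 3/10·y_{n+1}] ⇒ (1 − 3/10z)y_{n+1} = (1 + 7/10z)y_n
  so R(z) = (1 + 7/10z)/(1 − 3/10z).

Find x<0 with |R(x)|<1.
x=-1.7: |R|=0.1258
R=−1: 1+7/10x = −1+3/10x ⇒ -2/5x=2 ⇒ x=2/(-2/5)=-5.0000
Confirm numerically:
  x=-4.829: |R|=0.97207 <1
  x=-4.643: |R|=0.94032 <1
  x=-3.370: |R|=0.67578 <1
  x=-2.528: |R|=0.43767 <1
  x=-5.444: |R|=1.06745 >1
  x=-5.110: |R|=1.01737 >1
So |R|<1 on (-5.0000, 0).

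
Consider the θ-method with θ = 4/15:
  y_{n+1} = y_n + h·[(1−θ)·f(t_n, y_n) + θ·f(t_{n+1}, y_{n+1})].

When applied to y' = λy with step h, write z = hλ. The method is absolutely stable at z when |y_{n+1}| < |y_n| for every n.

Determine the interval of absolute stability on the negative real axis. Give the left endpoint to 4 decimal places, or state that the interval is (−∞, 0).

z∈(-4.2857,0).

Set f=λy, z=hλ:
  y_{n+1} = y_n + z·[11/15·y_n + 4/15·y_{n+1}] ⇒ (1 − 4/15z)y_{n+1} = (1 + 11/15z)y_n
  so R(z) = (1 + 11/15z)/(1 − 4/15z).

Need |R(x)|<1, x<0.
x=-1.26: |R|=0.0569
R=−1: 1+11/15x = −1+4/15x ⇒ -7/15x=2 ⇒ x=2/(-7/15)=-4.2857
Confirm numerically:
  x=-3.802: |R|=0.88791 <1
  x=-2.656: |R|=0.55479 <1
  x=-1.762: |R|=0.19875 <1
  x=-4.880: |R|=1.12051 >1
  x=-4.813: |R|=1.10776 >1
Interval (-4.2857, 0).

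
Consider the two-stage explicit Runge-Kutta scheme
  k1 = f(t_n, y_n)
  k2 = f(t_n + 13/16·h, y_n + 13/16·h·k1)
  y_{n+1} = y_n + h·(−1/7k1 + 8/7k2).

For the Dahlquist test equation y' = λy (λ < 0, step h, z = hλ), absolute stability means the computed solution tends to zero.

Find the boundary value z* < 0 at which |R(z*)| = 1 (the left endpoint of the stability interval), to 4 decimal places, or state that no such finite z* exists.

z* = -1.0769.

On y'=λy, z=hλ:
  k1=λy_n ⇒ h·k1=z·y_n;  k2=λ(1+13/16z)y_n ⇒ h·k2=z(1+13/16z)y_n
  y_{n+1}/y_n = 1 − 1/7z + 8/7z(1+13/16z) = 1 + z + 13/14z²
  ⇒ R(z) = 1 + z + 13/14z².

Boundary: |R(x)|=1, x<0.
x=-0.85: |R|=0.8209
R=1: x+13/14x²=0 ⇒ x=−14/13=-1.0769; min R=1−1/(4·13/14)=0.7308>−1
Confirm numerically:
  x=-0.648: |R|=0.74191 <1
  x=-0.466: |R|=0.73564 <1
  x=-0.439: |R|=0.73996 <1
  x=-1.597: |R|=1.77124 >1
  x=-1.462: |R|=1.52277 >1
  x=-1.397: |R|=1.41521 >1
Stable set (-1.0769, 0).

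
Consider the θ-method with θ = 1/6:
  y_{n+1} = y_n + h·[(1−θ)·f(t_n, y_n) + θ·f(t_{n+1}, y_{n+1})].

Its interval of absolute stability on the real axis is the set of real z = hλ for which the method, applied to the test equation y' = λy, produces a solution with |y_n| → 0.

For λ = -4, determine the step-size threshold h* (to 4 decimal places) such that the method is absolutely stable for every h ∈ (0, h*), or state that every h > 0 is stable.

On y'=λy, z=hλ:
  y_{n+1} = y_n + z·[5/6·y_n + 1/6·y_{n+1}] ⇒ (1 − 1/6z)y_{n+1} = (1 + 5/6z)y_n
  so R(z) = (1 + 5/6z)/(1 − 1/6z).

Find x<0 with |R(x)|<1.
x=-1.12: |R|=0.0562
R=−1: 1+5/6x = −1+1/6x ⇒ -2/3x=2 ⇒ x=2/(-2/3)=-3.0000
Confirm numerically:
  x=-2.535: |R|=0.78207 <1
  x=-2.522: |R|=0.77564 <1
  x=-1.910: |R|=0.44880 <1
  x=-1.326: |R|=0.08600 <1
  x=-3.574: |R|=1.23982 >1
  x=-3.573: |R|=1.23942 >1
  x=-3.195: |R|=1.08483 >1
Interval (-3.0000, 0).

(-3.0000,0); λ=-4 ⇒ h* = (3)/4 = 0.7500.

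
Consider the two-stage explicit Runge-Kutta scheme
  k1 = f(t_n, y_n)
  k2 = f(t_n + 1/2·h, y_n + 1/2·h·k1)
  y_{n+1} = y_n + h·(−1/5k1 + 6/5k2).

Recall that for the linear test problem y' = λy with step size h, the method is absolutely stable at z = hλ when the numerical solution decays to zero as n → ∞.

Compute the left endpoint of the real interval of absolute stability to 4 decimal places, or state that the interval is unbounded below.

Set f=λy, z=hλ:
  k1=λy_n ⇒ h·k1=z·y_n;  k2=λ(1+1/2z)y_n ⇒ h·k2=z(1+1/2z)y_n
  y_{n+1}/y_n = 1 − 1/5z + 6/5z(1+1/2z) = 1 + z + 3/5z²
  so R(z) = 1 + z + 3/5z².

Solve |R(x)|<1 on ℝ⁻.
x=-1.61: |R|=0.9453
R=1: x+3/5x²=0 ⇒ x=−5/3=-1.6667; min R=1−1/(4·3/5)=0.5833>−1
Confirm numerically:
  x=-1.601: |R|=0.93692 <1
  x=-1.571: |R|=0.90982 <1
  x=-1.187: |R|=0.65838 <1
  x=-1.085: |R|=0.62133 <1
  x=-2.248: |R|=1.78410 >1
  x=-1.774: |R|=1.11425 >1
Interval (-1.6667, 0).

z* = -1.6667.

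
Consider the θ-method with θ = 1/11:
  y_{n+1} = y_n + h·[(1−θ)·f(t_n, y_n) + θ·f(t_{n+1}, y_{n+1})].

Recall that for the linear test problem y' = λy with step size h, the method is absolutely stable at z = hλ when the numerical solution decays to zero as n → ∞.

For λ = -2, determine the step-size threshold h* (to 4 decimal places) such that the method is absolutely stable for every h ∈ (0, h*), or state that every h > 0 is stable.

Set f=λy, z=hλ:
  y_{n+1} = y_n + z·[10/11·y_n + 1/11·y_{n+1}] ⇒ (1 − 1/11z)y_{n+1} = (1 + 10/11z)y_n
  so R(z) = (1 + 10/11z)/(1 − 1/11z).

Need |R(x)|<1, x<0.
x=-0.49: |R|=0.5309
R=−1: 1+10/11x = −1+1/11x ⇒ -9/11x=2 ⇒ x=2/(-9/11)=-2.4444
Confirm numerically:
  x=-2.119: |R|=0.77674 <1
  x=-2.047: |R|=0.72584 <1
  x=-1.617: |R|=0.40976 <1
  x=-2.986: |R|=1.34849 >1
  x=-2.671: |R|=1.14915 >1
  x=-2.551: |R|=1.07077 >1
Stable set (-2.4444, 0).

(-2.4444,0); λ=-2 ⇒ h* = (22/9)/2 = 1.2222.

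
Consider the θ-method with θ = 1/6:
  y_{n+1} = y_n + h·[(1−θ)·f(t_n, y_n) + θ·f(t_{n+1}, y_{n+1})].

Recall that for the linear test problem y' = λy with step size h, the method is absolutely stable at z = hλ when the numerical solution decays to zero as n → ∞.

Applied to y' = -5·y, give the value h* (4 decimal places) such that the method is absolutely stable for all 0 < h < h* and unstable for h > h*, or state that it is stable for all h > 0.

(-3.0000,0); λ=-5 ⇒ h* = (3)/5 = 0.6000.

With y'=λy (z=hλ):
  y_{n+1} = y_n + z·[5/6·y_n + 1/6·y_{n+1}] ⇒ (1 − 1/6z)y_{n+1} = (1 + 5/6z)y_n
  R(z) = (1 + 5/6z)/(1 − 1/6z).

Boundary: |R(x)|=1, x<0.
x=-1.5: |R|=0.2000
R=−1: 1+5/6x = −1+1/6x ⇒ -2/3x=2 ⇒ x=2/(-2/3)=-3.0000
Confirm numerically:
  x=-2.660: |R|=0.84296 <1
  x=-2.394: |R|=0.71122 <1
  x=-2.226: |R|=0.62363 <1
  x=-1.982: |R|=0.48985 <1
  x=-3.569: |R|=1.23785 >1
  x=-3.411: |R|=1.17469 >1
  x=-3.170: |R|=1.07415 >1
Stable set (-3.0000, 0).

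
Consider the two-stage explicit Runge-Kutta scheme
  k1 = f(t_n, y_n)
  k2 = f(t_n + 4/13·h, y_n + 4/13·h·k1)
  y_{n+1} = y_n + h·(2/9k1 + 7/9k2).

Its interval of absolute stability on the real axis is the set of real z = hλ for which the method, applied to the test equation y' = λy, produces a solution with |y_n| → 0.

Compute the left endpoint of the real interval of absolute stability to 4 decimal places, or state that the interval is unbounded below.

Set f=λy, z=hλ:
  k1=λy_n ⇒ h·k1=z·y_n;  k2=λ(1+4/13z)y_n ⇒ h·k2=z(1+4/13z)y_n
  y_{n+1}/y_n = 1 + 2/9z + 7/9z(1+4/13z) = 1 + z + 28/117z²
  ⇒ R(z) = 1 + z + 28/117z².

Need |R(x)|<1, x<0.
x=-0.85: |R|=0.3229
R=1: x+28/117x²=0 ⇒ x=−117/28=-4.1786; min R=1−1/(4·28/117)=-0.0446>−1
Confirm numerically:
  x=-3.553: |R|=0.46808 <1
  x=-2.715: |R|=0.04905 <1
  x=-2.432: |R|=0.01653 <1
  x=-4.642: |R|=1.51483 >1
  x=-4.491: |R|=1.33579 >1
  x=-4.235: |R|=1.05719 >1
Stable set (-4.1786, 0).

z* = -4.1786.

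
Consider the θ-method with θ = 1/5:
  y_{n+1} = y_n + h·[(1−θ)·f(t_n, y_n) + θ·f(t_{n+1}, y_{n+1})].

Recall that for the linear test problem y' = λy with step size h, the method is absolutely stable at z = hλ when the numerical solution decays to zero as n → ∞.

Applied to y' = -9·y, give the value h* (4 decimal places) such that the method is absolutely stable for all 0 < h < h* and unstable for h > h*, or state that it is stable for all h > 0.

(-3.3333,0); λ=-9 ⇒ h* = (10/3)/9 = 0.3704.

Test eqn y'=λy, z=hλ:
  y_{n+1} = y_n + z·[4/5·y_n + 1/5·y_{n+1}] ⇒ (1 − 1/5z)y_{n+1} = (1 + 4/5z)y_n
  R(z) = (1 + 4/5z)/(1 − 1/5z).

Solve |R(x)|<1 on ℝ⁻.
x=-1.64: |R|=0.2349
R=−1: 1+4/5x = −1+1/5x ⇒ -3/5x=2 ⇒ x=2/(-3/5)=-3.3333
Confirm numerically:
  x=-2.526: |R|=0.67818 <1
  x=-2.468: |R|=0.65238 <1
  x=-1.549: |R|=0.18262 <1
  x=-3.583: |R|=1.08727 >1
  x=-3.525: |R|=1.06745 >1
So |R|<1 on (-3.3333, 0).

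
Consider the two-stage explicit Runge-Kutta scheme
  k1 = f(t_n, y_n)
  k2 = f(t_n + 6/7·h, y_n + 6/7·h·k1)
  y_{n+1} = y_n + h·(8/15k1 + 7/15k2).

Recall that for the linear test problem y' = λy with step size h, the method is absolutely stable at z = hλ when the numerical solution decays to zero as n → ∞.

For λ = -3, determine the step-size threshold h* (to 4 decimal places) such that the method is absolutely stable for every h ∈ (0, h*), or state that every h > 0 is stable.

Test eqn y'=λy, z=hλ:
  k1=λy_n ⇒ h·k1=z·y_n;  k2=λ(1+6/7z)y_n ⇒ h·k2=z(1+6/7z)y_n
  y_{n+1}/y_n = 1 + 8/15z + 7/15z(1+6/7z) = 1 + z + 2/5z²
  so R(z) = 1 + z + 2/5z².

Solve |R(x)|<1 on ℝ⁻.
x=-0.42: |R|=0.6506
R=1: x+2/5x²=0 ⇒ x=−5/2=-2.5000; min R=1−1/(4·2/5)=0.3750>−1
Confirm numerically:
  x=-2.346: |R|=0.85549 <1
  x=-1.913: |R|=0.55083 <1
  x=-1.851: |R|=0.51948 <1
  x=-1.715: |R|=0.46149 <1
  x=-3.028: |R|=1.63951 >1
  x=-2.688: |R|=1.20214 >1
Stable set (-2.5000, 0).

(-2.5000,0); λ=-3 ⇒ h* = (5/2)/3 = 0.8333.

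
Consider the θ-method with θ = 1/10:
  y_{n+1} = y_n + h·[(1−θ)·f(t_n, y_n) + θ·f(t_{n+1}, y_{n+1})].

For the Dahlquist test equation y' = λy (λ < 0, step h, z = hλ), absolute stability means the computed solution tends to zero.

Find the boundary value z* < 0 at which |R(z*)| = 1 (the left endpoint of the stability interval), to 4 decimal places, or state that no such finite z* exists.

With y'=λy (z=hλ):
  y_{n+1} = y_n + z·[9/10·y_n + 1/10·y_{n+1}] ⇒ (1 − 1/10z)y_{n+1} = (1 + 9/10z)y_n
  R(z) = (1 + 9/10z)/(1 − 1/10z).

Boundary: |R(x)|=1, x<0.
x=-1.71: |R|=0.4603
R=−1: 1+9/10x = −1+1/10x ⇒ -4/5x=2 ⇒ x=2/(-4/5)=-2.5000
Confirm numerically:
  x=-1.856: |R|=0.56545 <1
  x=-1.848: |R|=0.55976 <1
  x=-1.291: |R|=0.14339 <1
  x=-3.059: |R|=1.34245 >1
  x=-2.969: |R|=1.28931 >1
  x=-2.639: |R|=1.08798 >1
Stable set (-2.5000, 0).

z* = -2.5000.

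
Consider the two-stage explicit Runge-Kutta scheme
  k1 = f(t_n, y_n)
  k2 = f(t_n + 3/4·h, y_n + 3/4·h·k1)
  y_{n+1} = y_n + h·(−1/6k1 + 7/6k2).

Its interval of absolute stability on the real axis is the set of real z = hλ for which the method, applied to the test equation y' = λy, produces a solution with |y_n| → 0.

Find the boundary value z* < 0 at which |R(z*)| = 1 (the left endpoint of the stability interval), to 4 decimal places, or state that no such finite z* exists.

left endpoint -1.1429.

Set f=λy, z=hλ:
  k1=λy_n ⇒ h·k1=z·y_n;  k2=λ(1+3/4z)y_n ⇒ h·k2=z(1+3/4z)y_n
  y_{n+1}/y_n = 1 − 1/6z + 7/6z(1+3/4z) = 1 + z + 7/8z²
  Hence R(z) = 1 + z + 7/8z².

Boundary: |R(x)|=1, x<0.
x=-1.6: |R|=1.6400
R=1: x+7/8x²=0 ⇒ x=−8/7=-1.1429; min R=1−1/(4·7/8)=0.7143>−1
Confirm numerically:
  x=-0.851: |R|=0.78268 <1
  x=-0.722: |R|=0.73412 <1
  x=-0.606: |R|=0.71533 <1
  x=-0.502: |R|=0.71850 <1
  x=-1.431: |R|=1.36079 >1
  x=-1.211: |R|=1.07221 >1
Interval (-1.1429, 0).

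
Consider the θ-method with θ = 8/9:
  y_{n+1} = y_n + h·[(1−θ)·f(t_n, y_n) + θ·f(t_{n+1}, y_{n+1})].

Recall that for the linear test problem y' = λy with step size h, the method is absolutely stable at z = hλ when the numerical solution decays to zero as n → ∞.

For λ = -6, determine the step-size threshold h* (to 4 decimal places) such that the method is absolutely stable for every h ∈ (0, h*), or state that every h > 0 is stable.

(−∞, 0) — no finite endpoint. Any h>0 works for λ=-6.

On y'=λy, z=hλ:
  y_{n+1} = y_n + z·[1/9·y_n + 8/9·y_{n+1}] ⇒ (1 − 8/9z)y_{n+1} = (1 + 1/9z)y_n
  so R(z) = (1 + 1/9z)/(1 − 8/9z).

Solve |R(x)|<1 on ℝ⁻.
x=-1.22: |R|=0.4147
x=-2: |R|=0.2800
x=-10: |R|=0.0112
x=-100: |R|=0.1125
θ=8/9≥1/2 ⇒ |1+1/9x|<|1−8/9x| ∀x<0 ⇒ stable on all of ℝ⁻.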